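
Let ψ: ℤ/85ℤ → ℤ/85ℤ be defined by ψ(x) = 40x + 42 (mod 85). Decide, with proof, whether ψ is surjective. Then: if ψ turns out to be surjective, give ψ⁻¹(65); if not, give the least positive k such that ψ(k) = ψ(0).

Since gcd(40, 85) = 5, we have 40x ≡ 0 (mod 5) for all x, so ψ(x) ≡ 2 (mod 5).
But 0 ≢ 2 (mod 5), so 0 ∈ ℤ/85ℤ has no preimage. So ψ is not surjective.
Since ψ is not surjective, we find the least positive k with ψ(k) = ψ(0): this means 40k ≡ 0 (mod 85), i.e. 85 ∣ 40k. Since gcd(40, 85) = 5, dividing through by 5 this holds exactly when 17 ∣ 8k, and as gcd(8, 17) = 1, exactly when 17 ∣ k.
The smallest positive such k is 17.

17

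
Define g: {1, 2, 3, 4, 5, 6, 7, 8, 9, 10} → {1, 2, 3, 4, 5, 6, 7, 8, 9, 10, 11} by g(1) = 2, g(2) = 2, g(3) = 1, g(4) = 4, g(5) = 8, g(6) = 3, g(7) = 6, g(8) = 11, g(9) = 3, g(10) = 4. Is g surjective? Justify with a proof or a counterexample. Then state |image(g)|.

No element maps to 5, so g is not surjective.
The image of g is {1, 2, 3, 4, 6, 8, 11}, which has 7 elements.

7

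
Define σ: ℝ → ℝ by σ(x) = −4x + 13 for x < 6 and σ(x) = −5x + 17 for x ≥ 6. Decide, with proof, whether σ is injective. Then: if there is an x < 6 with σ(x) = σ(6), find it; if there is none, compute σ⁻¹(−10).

23/4

Both pieces are strictly decreasing (slopes −4 and −5), so each is injective on its own interval.
The left piece maps (−∞, 6) onto (−11, ∞); the right piece maps [6, ∞) onto (−∞, −13].
These images are disjoint, so no value is attained by both pieces. So σ is injective.
Because the two images are disjoint, no x < 6 has σ(x) = σ(6), so we compute σ⁻¹(−10): −10 lies in (−11, ∞), so solve −4x + 13 = −10: x = (−10 − 13)/(−4) = 23/4.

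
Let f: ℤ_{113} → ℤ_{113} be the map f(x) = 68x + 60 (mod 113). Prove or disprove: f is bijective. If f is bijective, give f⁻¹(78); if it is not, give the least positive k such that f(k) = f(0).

By definition, injectivity means: for all a, b in the domain, f(a) = f(b) implies a = b.
If f(a) = f(b), then 68a ≡ 68b (mod 113). Because gcd(68, 113) = 1, we may cancel 68 to get a ≡ b (mod 113).
We now compute 68⁻¹ mod 113 explicitly. Euclid's algorithm: 113 = 1·68 + 45, 68 = 1·45 + 23, 45 = 1·23 + 22, 23 = 1·22 + 1; back-substituting gives 1 = 5·68 − 3·113, so 68⁻¹ ≡ 5 (mod 113).
Then y ↦ 5(y − 60) is a two-sided inverse to f, so every y ∈ ℤ_{113} has a preimage.
So f is bijective.
Since f is bijective, we compute f⁻¹(78): solve 68x + 60 ≡ 78 (mod 113), i.e. 68x ≡ 18 (mod 113).
Multiplying by 68⁻¹ = 5 gives x ≡ 5·18 = 90 ≡ 90 (mod 113).
Check: f(90) = 68·90 + 60 = 6180 = 54·113 + 78 ≡ 78 (mod 113).

90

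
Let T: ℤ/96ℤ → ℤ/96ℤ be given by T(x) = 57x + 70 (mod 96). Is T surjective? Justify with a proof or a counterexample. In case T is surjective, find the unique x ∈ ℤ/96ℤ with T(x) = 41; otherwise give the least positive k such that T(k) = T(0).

32

Since gcd(57, 96) = 3, we have 57x ≡ 0 (mod 3) for all x, so T(x) ≡ 1 (mod 3).
But 0 ≢ 1 (mod 3), so 0 ∈ ℤ/96ℤ has no preimage. So T is not surjective.
Since T is not surjective, we find the least positive k with T(k) = T(0): this means 57k ≡ 0 (mod 96), i.e. 96 ∣ 57k. Since gcd(57, 96) = 3, dividing through by 3 this holds exactly when 32 ∣ 19k, and as gcd(19, 32) = 1, exactly when 32 ∣ k.
The smallest positive such k is 32.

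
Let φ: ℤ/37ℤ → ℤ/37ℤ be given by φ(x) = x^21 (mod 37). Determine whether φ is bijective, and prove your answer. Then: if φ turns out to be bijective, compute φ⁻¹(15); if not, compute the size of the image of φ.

φ(3): Repeated squaring mod 37: 3^1 ≡ 3, 3^2 ≡ 3² = 9, 3^4 ≡ 9² = 81 ≡ 7, 3^8 ≡ 7² = 49 ≡ 12, 3^16 ≡ 12² = 144 ≡ 33. Since 21 = 16 + 4 + 1, 3^21 ≡ 33·7·3: 33·7 = 231 ≡ 9, then 9·3 = 27. So 3^21 ≡ 27 (mod 37).
φ(4): Repeated squaring mod 37: 4^1 ≡ 4, 4^2 ≡ 4² = 16, 4^4 ≡ 16² = 256 ≡ 34, 4^8 ≡ 34² = 1156 ≡ 9, 4^16 ≡ 9² = 81 ≡ 7. Since 21 = 16 + 4 + 1, 4^21 ≡ 7·34·4: 7·34 = 238 ≡ 16, then 16·4 = 64 ≡ 27. So 4^21 ≡ 27 (mod 37).
So φ(3) = φ(4) = 27 while 3 ≠ 4, therefore φ is not injective, hence not bijective.
Since φ is not bijective, we determine |image(φ)|. Computing x^21 mod 37 for each x (by repeated squaring, reducing mod 37 at every step), the values φ(0), φ(1), …, φ(36) are: 0, 1, 29, 27, 27, 23, 6, 10, 6, 26, 1, 36, 26, 23, 31, 29, 26, 8, 14, 23, 29, 11, 8, 6, 14, 11, 1, 36, 11, 31, 27, 31, 14, 10, 10, 8, 36.
The distinct values are {0, 1, 6, 8, 10, 11, 14, 23, 26, 27, 29, 31, 36}; there are 13 of them.

13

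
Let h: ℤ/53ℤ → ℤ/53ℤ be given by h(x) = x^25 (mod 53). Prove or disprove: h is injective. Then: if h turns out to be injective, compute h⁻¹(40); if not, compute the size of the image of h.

Since 53 is prime, the nonzero elements of ℤ/53ℤ form a cyclic group of order 52.
As gcd(25, 52) = 1, raising to the 25th power is a bijection on this group: if x_1^25 ≡ x_2^25 then (x_1x_2^{−1})^25 = 1, and the only element of order dividing gcd(25, 52) = 1 is 1, so x_1 = x_2.
With h(0) = 0 this makes h injective on all of ℤ/53ℤ, hence bijective (finite equal-size domain and codomain). In particular h is injective.
Since h is injective, we find the preimage of 40. The inverse of x ↦ x^25 on (ℤ/53ℤ)^× is x ↦ x^25, because 25·25 = 625 = 12·52 + 1 ≡ 1 (mod 52) and x^{52} = 1 for x ≠ 0 (Fermat). So h⁻¹(40) = 40^25 mod 53.
Repeated squaring mod 53: 40^1 ≡ 40, 40^2 ≡ 40² = 1600 ≡ 10, 40^4 ≡ 10² = 100 ≡ 47, 40^8 ≡ 47² = 2209 ≡ 36, 40^16 ≡ 36² = 1296 ≡ 24. Since 25 = 16 + 8 + 1, 40^25 ≡ 24·36·40: 24·36 = 864 ≡ 16, then 16·40 = 640 ≡ 4. So 40^25 ≡ 4 (mod 53).
Hence h⁻¹(40) = 4.

4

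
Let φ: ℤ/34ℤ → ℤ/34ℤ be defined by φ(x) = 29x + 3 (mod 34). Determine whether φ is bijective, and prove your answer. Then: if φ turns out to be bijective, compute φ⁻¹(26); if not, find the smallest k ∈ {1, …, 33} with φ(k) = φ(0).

If φ(s) = φ(t), then 29s ≡ 29t (mod 34). Because gcd(29, 34) = 1, we may cancel 29 to get s ≡ t (mod 34).
We now compute 29⁻¹ mod 34 explicitly. Euclid's algorithm: 34 = 1·29 + 5, 29 = 5·5 + 4, 5 = 1·4 + 1; back-substituting gives 1 = 27·29 − 23·34, so 29⁻¹ ≡ 27 (mod 34).
For any y ∈ ℤ/34ℤ, x = 27(y − 3) mod 34 satisfies φ(x) = 29·27(y − 3) + 3 ≡ y (since 29·27 ≡ 1 mod 34). So every y has a preimage.
Thus φ is bijective.
Since φ is bijective, we find φ⁻¹(26): we need 29x ≡ 26 − 3 ≡ 23 (mod 34). Using 29⁻¹ = 27: x ≡ 27·23 = 621 = 18·34 + 9, so x = 9.
Check: φ(9) = 29·9 + 3 = 264 = 7·34 + 26 ≡ 26 (mod 34).

9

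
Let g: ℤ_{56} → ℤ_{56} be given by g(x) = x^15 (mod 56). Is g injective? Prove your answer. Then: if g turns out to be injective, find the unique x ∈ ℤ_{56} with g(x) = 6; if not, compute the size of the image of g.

g(2): Repeated squaring mod 56: 2^1 ≡ 2, 2^2 ≡ 2² = 4, 2^4 ≡ 4² = 16, 2^8 ≡ 16² = 256 ≡ 32. Since 15 = 8 + 4 + 2 + 1, 2^15 ≡ 32·16·4·2: 32·16 = 512 ≡ 8, then 8·4 = 32, then 32·2 = 64 ≡ 8. So 2^15 ≡ 8 (mod 56).
g(4): Repeated squaring mod 56: 4^1 ≡ 4, 4^2 ≡ 4² = 16, 4^4 ≡ 16² = 256 ≡ 32, 4^8 ≡ 32² = 1024 ≡ 16. Since 15 = 8 + 4 + 2 + 1, 4^15 ≡ 16·32·16·4: 16·32 = 512 ≡ 8, then 8·16 = 128 ≡ 16, then 16·4 = 64 ≡ 8. So 4^15 ≡ 8 (mod 56).
So g(2) = g(4) = 8 while 2 ≠ 4, hence g is not injective.
Since g is not injective, we determine |image(g)|. Computing x^15 mod 56 for each x (by repeated squaring, reducing mod 56 at every step), the values g(0), g(1), …, g(55) are: 0, 1, 8, 27, 8, 13, 48, 7, 8, 1, 48, 43, 48, 13, 0, 15, 8, 41, 8, 27, 48, 21, 8, 15, 48, 1, 48, 27, 0, 29, 8, 55, 8, 41, 48, 35, 8, 29, 48, 15, 48, 41, 0, 43, 8, 13, 8, 55, 48, 49, 8, 43, 48, 29, 48, 55.
The distinct values are {0, 1, 7, 8, 13, 15, 21, 27, 29, 35, 41, 43, 48, 49, 55}; there are 15 of them.

15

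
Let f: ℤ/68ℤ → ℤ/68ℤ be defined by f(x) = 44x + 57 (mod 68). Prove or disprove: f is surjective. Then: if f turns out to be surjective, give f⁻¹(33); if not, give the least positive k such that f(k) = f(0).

Since gcd(44, 68) = 4, we have 44x ≡ 0 (mod 4) for all x, so f(x) ≡ 1 (mod 4).
But 0 ≢ 1 (mod 4), so 0 ∈ ℤ/68ℤ has no preimage. Therefore f is not surjective.
Since f is not surjective, we find the least positive k with f(k) = f(0): this means 44k ≡ 0 (mod 68), i.e. 68 ∣ 44k. Since gcd(44, 68) = 4, dividing through by 4 this holds exactly when 17 ∣ 11k, and as gcd(11, 17) = 1, exactly when 17 ∣ k.
The smallest positive such k is 17.

17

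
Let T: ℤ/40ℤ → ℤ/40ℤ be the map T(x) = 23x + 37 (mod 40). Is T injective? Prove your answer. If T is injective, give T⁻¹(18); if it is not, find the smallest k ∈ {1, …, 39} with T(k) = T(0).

27

Recall that T is injective if T(a) = T(b) implies a = b.
If T(a) = T(b), then 23a ≡ 23b (mod 40). Because gcd(23, 40) = 1, we may cancel 23 to get a ≡ b (mod 40).
Therefore T is injective.
We now compute 23⁻¹ mod 40 explicitly. Euclid's algorithm: 40 = 1·23 + 17, 23 = 1·17 + 6, 17 = 2·6 + 5, 6 = 1·5 + 1; back-substituting gives 1 = 7·23 − 4·40, so 23⁻¹ ≡ 7 (mod 40).
Since T is injective, we find T⁻¹(18): we need 23x ≡ 18 − 37 ≡ 21 (mod 40). Using 23⁻¹ = 7: x ≡ 7·21 = 147 = 3·40 + 27, so x = 27.
Check: T(27) = 23·27 + 37 = 658 = 16·40 + 18 ≡ 18 (mod 40).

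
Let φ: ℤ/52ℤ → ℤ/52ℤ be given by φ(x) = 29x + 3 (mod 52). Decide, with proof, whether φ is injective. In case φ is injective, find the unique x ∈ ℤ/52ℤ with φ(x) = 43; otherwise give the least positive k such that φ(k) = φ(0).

48

If φ(a) = φ(b), then 29a ≡ 29b (mod 52). Because gcd(29, 52) = 1, we may cancel 29 to get a ≡ b (mod 52).
Therefore φ is injective.
We now compute 29⁻¹ mod 52 explicitly. Euclid's algorithm: 52 = 1·29 + 23, 29 = 1·23 + 6, 23 = 3·6 + 5, 6 = 1·5 + 1; back-substituting gives 1 = 9·29 − 5·52, so 29⁻¹ ≡ 9 (mod 52).
Since φ is injective, we find φ⁻¹(43): we need 29x ≡ 43 − 3 ≡ 40 (mod 52). Using 29⁻¹ = 9: x ≡ 9·40 = 360 = 6·52 + 48, so x = 48.
Check: φ(48) = 29·48 + 3 = 1395 = 26·52 + 43 ≡ 43 (mod 52).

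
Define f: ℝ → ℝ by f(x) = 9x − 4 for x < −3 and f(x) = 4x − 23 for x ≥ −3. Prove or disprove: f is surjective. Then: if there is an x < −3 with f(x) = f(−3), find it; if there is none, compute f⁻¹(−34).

-31/9

Both pieces are strictly increasing (slopes 9 and 4), so each is injective on its own interval.
The left piece maps (−∞, −3) onto (−∞, −31); the right piece maps [−3, ∞) onto [−35, ∞).
The union (−∞, −31) ∪ [−35, ∞) covers ℝ, so f is surjective.
For the follow-up: the images overlap, so an x < −3 with f(x) = f(−3) exists. f(−3) = −35; solving 9x − 4 = −35 for x < −3 gives x = (−35 + 4)/9 = −31/9.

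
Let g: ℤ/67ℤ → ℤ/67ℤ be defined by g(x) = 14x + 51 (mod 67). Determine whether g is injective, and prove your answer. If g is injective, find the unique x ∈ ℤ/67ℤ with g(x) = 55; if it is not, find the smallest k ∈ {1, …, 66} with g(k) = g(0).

29

If g(s) = g(t), then 14s ≡ 14t (mod 67). Because gcd(14, 67) = 1, we may cancel 14 to get s ≡ t (mod 67).
Therefore g is injective.
We now compute 14⁻¹ mod 67 explicitly. Euclid's algorithm: 67 = 4·14 + 11, 14 = 1·11 + 3, 11 = 3·3 + 2, 3 = 1·2 + 1; back-substituting gives 1 = 24·14 − 5·67, so 14⁻¹ ≡ 24 (mod 67).
Since g is injective, we find g⁻¹(55): we need 14x ≡ 55 − 51 ≡ 4 (mod 67). Using 14⁻¹ = 24: x ≡ 24·4 = 96 = 1·67 + 29, so x = 29.
Check: g(29) = 14·29 + 51 = 457 = 6·67 + 55 ≡ 55 (mod 67).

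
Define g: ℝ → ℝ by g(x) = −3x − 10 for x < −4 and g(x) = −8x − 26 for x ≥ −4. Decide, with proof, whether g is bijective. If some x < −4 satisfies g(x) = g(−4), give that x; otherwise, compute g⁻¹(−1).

Both pieces are strictly decreasing (slopes −3 and −8), so each is injective on its own interval.
The left piece maps (−∞, −4) onto (2, ∞); the right piece maps [−4, ∞) onto (−∞, 6].
These images overlap. In particular g(−4) = 6 (right piece), and solving −3x − 10 = 6 on the left piece gives x = −16/3 < −4.
So g(−16/3) = g(−4) with −16/3 ≠ −4, and g is not injective, hence not bijective. This x = −16/3 is the requested value below −4.

-16/3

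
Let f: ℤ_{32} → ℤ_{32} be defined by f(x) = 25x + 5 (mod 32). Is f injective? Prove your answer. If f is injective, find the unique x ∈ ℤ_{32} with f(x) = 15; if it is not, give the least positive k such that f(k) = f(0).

If f(s) = f(t), then 25s ≡ 25t (mod 32). Because gcd(25, 32) = 1, we may cancel 25 to get s ≡ t (mod 32).
So f is injective.
We now compute 25⁻¹ mod 32 explicitly. Euclid's algorithm: 32 = 1·25 + 7, 25 = 3·7 + 4, 7 = 1·4 + 3, 4 = 1·3 + 1; back-substituting gives 1 = 9·25 − 7·32, so 25⁻¹ ≡ 9 (mod 32).
Since f is injective, we find f⁻¹(15): we need 25x ≡ 15 − 5 ≡ 10 (mod 32). Using 25⁻¹ = 9: x ≡ 9·10 = 90 = 2·32 + 26, so x = 26.
Check: f(26) = 25·26 + 5 = 655 = 20·32 + 15 ≡ 15 (mod 32).

26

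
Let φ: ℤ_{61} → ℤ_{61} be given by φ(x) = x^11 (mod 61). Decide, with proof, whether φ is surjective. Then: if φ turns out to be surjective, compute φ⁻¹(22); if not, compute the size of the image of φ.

Since 61 is prime, the nonzero elements of ℤ_{61} form a cyclic group of order 60.
As gcd(11, 60) = 1, raising to the 11th power is a bijection on this group: if a^11 ≡ b^11 then (ab^{−1})^11 = 1, and the only element of order dividing gcd(11, 60) = 1 is 1, so a = b.
With φ(0) = 0 this makes φ injective on all of ℤ_{61}, hence bijective (finite equal-size domain and codomain). In particular φ is surjective.
Since φ is surjective, we find the preimage of 22. The inverse of x ↦ x^11 on (ℤ_{61})^× is x ↦ x^11, because 11·11 = 121 = 2·60 + 1 ≡ 1 (mod 60) and x^{60} = 1 for x ≠ 0 (Fermat). So φ⁻¹(22) = 22^11 mod 61.
Repeated squaring mod 61: 22^1 ≡ 22, 22^2 ≡ 22² = 484 ≡ 57, 22^4 ≡ 57² = 3249 ≡ 16, 22^8 ≡ 16² = 256 ≡ 12. Since 11 = 8 + 2 + 1, 22^11 ≡ 12·57·22: 12·57 = 684 ≡ 13, then 13·22 = 286 ≡ 42. So 22^11 ≡ 42 (mod 61).
Hence φ⁻¹(22) = 42.

42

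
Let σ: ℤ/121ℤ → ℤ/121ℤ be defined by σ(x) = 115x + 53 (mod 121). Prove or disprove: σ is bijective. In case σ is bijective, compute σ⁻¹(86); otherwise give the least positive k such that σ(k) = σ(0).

55

Recall: σ is injective when σ(s) = σ(t) forces s = t.
Suppose σ(s) = σ(t) in ℤ/121ℤ. Then 115s + 53 ≡ 115t + 53 (mod 121), thus 115(s − t) ≡ 0 (mod 121).
Since gcd(115, 121) = 1, 115 is invertible modulo 121, therefore s − t ≡ 0 (mod 121), i.e. s = t.
We now compute 115⁻¹ mod 121 explicitly. Euclid's algorithm: 121 = 1·115 + 6, 115 = 19·6 + 1; back-substituting gives 1 = 20·115 − 19·121, so 115⁻¹ ≡ 20 (mod 121).
Then y ↦ 20(y − 53) is a two-sided inverse to σ, so every y ∈ ℤ/121ℤ has a preimage.
So σ is bijective.
Since σ is bijective, we compute σ⁻¹(86): solve 115x + 53 ≡ 86 (mod 121), i.e. 115x ≡ 33 (mod 121).
Multiplying by 115⁻¹ = 20 gives x ≡ 20·33 = 660 = 5·121 + 55 ≡ 55 (mod 121).
Check: σ(55) = 115·55 + 53 = 6378 = 52·121 + 86 ≡ 86 (mod 121).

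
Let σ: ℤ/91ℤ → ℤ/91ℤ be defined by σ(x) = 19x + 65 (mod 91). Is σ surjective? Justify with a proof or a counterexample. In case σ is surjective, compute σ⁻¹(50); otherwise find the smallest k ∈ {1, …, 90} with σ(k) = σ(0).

Recall: surjectivity means every element of the codomain has a preimage under σ.
Since gcd(19, 91) = 1, 19 is invertible modulo 91. Euclid's algorithm: 91 = 4·19 + 15, 19 = 1·15 + 4, 15 = 3·4 + 3, 4 = 1·3 + 1; back-substituting gives 1 = 24·19 − 5·91, so 19⁻¹ ≡ 24 (mod 91).
For any y ∈ ℤ/91ℤ, x = 24(y − 65) mod 91 satisfies σ(x) = 19·24(y − 65) + 65 ≡ y (since 19·24 ≡ 1 mod 91). So every y has a preimage.
So σ is surjective.
Since σ is surjective, we find σ⁻¹(50): we need 19x ≡ 50 − 65 ≡ 76 (mod 91). Using 19⁻¹ = 24: x ≡ 24·76 = 1824 = 20·91 + 4, so x = 4.
Check: σ(4) = 19·4 + 65 = 141 = 1·91 + 50 ≡ 50 (mod 91).

4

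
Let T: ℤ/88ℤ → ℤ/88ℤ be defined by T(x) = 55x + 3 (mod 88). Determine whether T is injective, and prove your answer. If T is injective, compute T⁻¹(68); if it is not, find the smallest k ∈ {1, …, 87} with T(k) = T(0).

We have gcd(55, 88) = 11 > 1. Taking u = 0 and v = 8: T(0) = 3 and T(8) = 55·8 + 3 = 443 ≡ 3 (mod 88).
So T(0) = T(8) while 0 ≠ 8, so T is not injective.
Since T is not injective, we find the least positive k with T(k) = T(0): this means 55k ≡ 0 (mod 88), i.e. 88 ∣ 55k. Since gcd(55, 88) = 11, dividing through by 11 this holds exactly when 8 ∣ 5k, and as gcd(5, 8) = 1, exactly when 8 ∣ k.
The smallest positive such k is 8.

8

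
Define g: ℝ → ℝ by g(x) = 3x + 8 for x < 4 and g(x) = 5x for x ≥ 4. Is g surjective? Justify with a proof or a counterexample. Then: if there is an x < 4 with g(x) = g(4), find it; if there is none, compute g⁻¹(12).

Both pieces are strictly increasing (slopes 3 and 5), so each is injective on its own interval.
The left piece maps (−∞, 4) onto (−∞, 20); the right piece maps [4, ∞) onto [20, ∞).
These images together cover ℝ, so g is surjective.
Because the two images are disjoint, no x < 4 has g(x) = g(4), so we compute g⁻¹(12): 12 lies in (−∞, 20), so solve 3x + 8 = 12: x = (12 − 8)/3 = 4/3.

4/3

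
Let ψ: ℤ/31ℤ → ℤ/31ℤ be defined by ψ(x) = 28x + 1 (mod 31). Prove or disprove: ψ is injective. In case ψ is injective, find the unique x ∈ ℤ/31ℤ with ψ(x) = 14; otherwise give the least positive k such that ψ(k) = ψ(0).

Suppose ψ(u) = ψ(v) in ℤ/31ℤ. Then 28u + 1 ≡ 28v + 1 (mod 31), so 28(u − v) ≡ 0 (mod 31).
Since gcd(28, 31) = 1, 28 is invertible modulo 31, hence u − v ≡ 0 (mod 31), i.e. u = v.
So ψ is injective.
We now compute 28⁻¹ mod 31 explicitly. Euclid's algorithm: 31 = 1·28 + 3, 28 = 9·3 + 1; back-substituting gives 1 = 10·28 − 9·31, so 28⁻¹ ≡ 10 (mod 31).
Since ψ is injective, we find ψ⁻¹(14): we need 28x ≡ 14 − 1 ≡ 13 (mod 31). Using 28⁻¹ = 10: x ≡ 10·13 = 130 = 4·31 + 6, so x = 6.
Check: ψ(6) = 28·6 + 1 = 169 = 5·31 + 14 ≡ 14 (mod 31).

6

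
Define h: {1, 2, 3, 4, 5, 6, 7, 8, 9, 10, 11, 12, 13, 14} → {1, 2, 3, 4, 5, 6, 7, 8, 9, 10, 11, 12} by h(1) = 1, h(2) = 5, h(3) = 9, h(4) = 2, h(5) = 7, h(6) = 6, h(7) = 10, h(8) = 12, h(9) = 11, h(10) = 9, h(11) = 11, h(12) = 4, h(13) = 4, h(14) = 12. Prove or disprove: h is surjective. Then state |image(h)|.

No element maps to 3, so h is not surjective.
The image of h is {1, 2, 4, 5, 6, 7, 9, 10, 11, 12}, which has 10 elements.

10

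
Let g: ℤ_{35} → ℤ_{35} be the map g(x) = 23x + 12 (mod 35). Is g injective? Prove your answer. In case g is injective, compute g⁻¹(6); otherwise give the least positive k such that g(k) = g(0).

By definition, injectivity means: for all x_1, x_2 in the domain, g(x_1) = g(x_2) implies x_1 = x_2.
If g(x_1) = g(x_2), then 23x_1 ≡ 23x_2 (mod 35). Because gcd(23, 35) = 1, we may cancel 23 to get x_1 ≡ x_2 (mod 35).
Hence g is injective.
We now compute 23⁻¹ mod 35 explicitly. Euclid's algorithm: 35 = 1·23 + 12, 23 = 1·12 + 11, 12 = 1·11 + 1; back-substituting gives 1 = 32·23 − 21·35, so 23⁻¹ ≡ 32 (mod 35).
Since g is injective, we compute g⁻¹(6): solve 23x + 12 ≡ 6 (mod 35), i.e. 23x ≡ 29 (mod 35).
Multiplying by 23⁻¹ = 32 gives x ≡ 32·29 = 928 = 26·35 + 18 ≡ 18 (mod 35).
Check: g(18) = 23·18 + 12 = 426 = 12·35 + 6 ≡ 6 (mod 35).

18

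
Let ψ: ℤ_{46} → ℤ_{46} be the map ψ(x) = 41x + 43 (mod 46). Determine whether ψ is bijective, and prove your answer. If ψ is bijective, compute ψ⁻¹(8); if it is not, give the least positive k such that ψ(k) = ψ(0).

7

Suppose ψ(a) = ψ(b) in ℤ_{46}. Then 41a + 43 ≡ 41b + 43 (mod 46), therefore 41(a − b) ≡ 0 (mod 46).
Since gcd(41, 46) = 1, 41 is invertible modulo 46, thus a − b ≡ 0 (mod 46), i.e. a = b.
We now compute 41⁻¹ mod 46 explicitly. Euclid's algorithm: 46 = 1·41 + 5, 41 = 8·5 + 1; back-substituting gives 1 = 9·41 − 8·46, so 41⁻¹ ≡ 9 (mod 46).
For any y ∈ ℤ_{46}, x = 9(y − 43) mod 46 satisfies ψ(x) = 41·9(y − 43) + 43 ≡ y (since 41·9 ≡ 1 mod 46). So every y has a preimage.
Therefore ψ is bijective.
Since ψ is bijective, we compute ψ⁻¹(8): solve 41x + 43 ≡ 8 (mod 46), i.e. 41x ≡ 11 (mod 46).
Multiplying by 41⁻¹ = 9 gives x ≡ 9·11 = 99 = 2·46 + 7 ≡ 7 (mod 46).
Check: ψ(7) = 41·7 + 43 = 330 = 7·46 + 8 ≡ 8 (mod 46).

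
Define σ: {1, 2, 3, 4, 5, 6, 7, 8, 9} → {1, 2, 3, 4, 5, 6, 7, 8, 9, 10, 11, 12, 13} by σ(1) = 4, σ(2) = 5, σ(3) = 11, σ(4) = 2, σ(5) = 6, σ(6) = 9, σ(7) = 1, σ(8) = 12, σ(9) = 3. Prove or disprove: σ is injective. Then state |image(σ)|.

The values σ(1), …, σ(9) are 4, 5, 11, 2, 6, 9, 1, 12, 3 — all distinct.
So σ(u) = σ(v) only when u = v, and σ is injective.
The image of σ is {1, 2, 3, 4, 5, 6, 9, 11, 12}, which has 9 elements.

9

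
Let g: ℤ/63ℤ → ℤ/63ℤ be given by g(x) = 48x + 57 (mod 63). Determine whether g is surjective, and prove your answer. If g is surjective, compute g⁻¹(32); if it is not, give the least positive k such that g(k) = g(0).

21

Since gcd(48, 63) = 3, we have 48x ≡ 0 (mod 3) for all x, so g(x) ≡ 0 (mod 3).
But 1 ≢ 0 (mod 3), so 1 ∈ ℤ/63ℤ has no preimage. Hence g is not surjective.
Since g is not surjective, we find the least positive k with g(k) = g(0): this means 48k ≡ 0 (mod 63), i.e. 63 ∣ 48k. Since gcd(48, 63) = 3, dividing through by 3 this holds exactly when 21 ∣ 16k, and as gcd(16, 21) = 1, exactly when 21 ∣ k.
The smallest positive such k is 21.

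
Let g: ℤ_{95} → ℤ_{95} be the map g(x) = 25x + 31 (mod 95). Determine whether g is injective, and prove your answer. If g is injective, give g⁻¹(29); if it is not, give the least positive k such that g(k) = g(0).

19

We have gcd(25, 95) = 5 > 1. Taking s = 0 and t = 19: g(0) = 31 and g(19) = 25·19 + 31 = 506 ≡ 31 (mod 95).
So g(0) = g(19) while 0 ≠ 19, hence g is not injective.
Since g is not injective, we find the least positive k with g(k) = g(0): this means 25k ≡ 0 (mod 95), i.e. 95 ∣ 25k. Since gcd(25, 95) = 5, dividing through by 5 this holds exactly when 19 ∣ 5k, and as gcd(5, 19) = 1, exactly when 19 ∣ k.
The smallest positive such k is 19.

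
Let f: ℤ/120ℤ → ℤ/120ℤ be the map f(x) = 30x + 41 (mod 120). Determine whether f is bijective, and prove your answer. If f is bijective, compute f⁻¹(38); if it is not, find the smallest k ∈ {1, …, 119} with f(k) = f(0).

4

By definition, injectivity means: for all s, t in the domain, f(s) = f(t) implies s = t.
We have gcd(30, 120) = 30 > 1. Taking s = 0 and t = 4: f(0) = 41 and f(4) = 30·4 + 41 = 161 ≡ 41 (mod 120).
So f(0) = f(4) while 0 ≠ 4, so f is not injective, hence not bijective.
Since f is not bijective, we find the least positive k with f(k) = f(0): this means 30k ≡ 0 (mod 120), i.e. 120 ∣ 30k. Since gcd(30, 120) = 30, dividing through by 30 this holds exactly when 4 ∣ k.
The smallest positive such k is 4.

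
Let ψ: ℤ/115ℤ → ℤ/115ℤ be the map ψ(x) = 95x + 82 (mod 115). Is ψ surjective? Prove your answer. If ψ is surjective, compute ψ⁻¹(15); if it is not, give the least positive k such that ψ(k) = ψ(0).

23

Since gcd(95, 115) = 5, we have 95x ≡ 0 (mod 5) for all x, so ψ(x) ≡ 2 (mod 5).
But 0 ≢ 2 (mod 5), so 0 ∈ ℤ/115ℤ has no preimage. So ψ is not surjective.
Since ψ is not surjective, we find the least positive k with ψ(k) = ψ(0): this means 95k ≡ 0 (mod 115), i.e. 115 ∣ 95k. Since gcd(95, 115) = 5, dividing through by 5 this holds exactly when 23 ∣ 19k, and as gcd(19, 23) = 1, exactly when 23 ∣ k.
The smallest positive such k is 23.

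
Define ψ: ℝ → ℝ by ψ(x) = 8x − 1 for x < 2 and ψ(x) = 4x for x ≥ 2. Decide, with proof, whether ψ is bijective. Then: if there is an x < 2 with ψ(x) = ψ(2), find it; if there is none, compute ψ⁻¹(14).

Both pieces are strictly increasing (slopes 8 and 4), so each is injective on its own interval.
The left piece maps (−∞, 2) onto (−∞, 15); the right piece maps [2, ∞) onto [8, ∞).
These images overlap. In particular ψ(2) = 8 (right piece), and solving 8x − 1 = 8 on the left piece gives x = 9/8 < 2.
So ψ(9/8) = ψ(2) with 9/8 ≠ 2, and ψ is not injective, hence not bijective. This x = 9/8 is the requested value below 2.

9/8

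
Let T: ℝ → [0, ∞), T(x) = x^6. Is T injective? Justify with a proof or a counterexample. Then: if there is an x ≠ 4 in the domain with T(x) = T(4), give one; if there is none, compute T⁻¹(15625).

T(4) = 4096 = (−4)^6 = T(−4) (since 6 is even), with 4 ≠ −4. So T is not injective.
For the follow-up, such an x exists: taking x = −4 ∈ ℝ gives T(−4) = 4096 = T(4) with −4 ≠ 4.

-4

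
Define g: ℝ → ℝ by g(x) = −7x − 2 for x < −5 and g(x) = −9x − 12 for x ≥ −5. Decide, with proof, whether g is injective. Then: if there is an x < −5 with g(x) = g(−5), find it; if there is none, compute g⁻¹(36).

-38/7

Both pieces are strictly decreasing (slopes −7 and −9), so each is injective on its own interval.
The left piece maps (−∞, −5) onto (33, ∞); the right piece maps [−5, ∞) onto (−∞, 33].
These images are disjoint, so no value is attained by both pieces. Thus g is injective.
Because the two images are disjoint, no x < −5 has g(x) = g(−5), so we compute g⁻¹(36): 36 lies in (33, ∞), so solve −7x − 2 = 36: x = (36 + 2)/(−7) = −38/7.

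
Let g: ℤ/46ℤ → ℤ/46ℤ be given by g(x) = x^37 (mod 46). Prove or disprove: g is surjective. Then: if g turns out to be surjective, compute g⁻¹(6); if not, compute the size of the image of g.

32

Computing x^37 mod 46 for each x (by repeated squaring, reducing mod 46 at every step), the values g(0), g(1), …, g(45) are: 0, 1, 16, 35, 26, 19, 8, 37, 2, 29, 28, 33, 36, 41, 40, 21, 32, 15, 4, 43, 34, 7, 22, 23, 24, 39, 12, 3, 42, 31, 14, 25, 6, 5, 10, 13, 18, 17, 44, 9, 38, 27, 20, 11, 30, 45.
Every element of ℤ/46ℤ appears exactly once in this list, so g is a bijection, and in particular surjective.
Since g is surjective, we read off the preimage of 6 from the same table: g(32) = 6, so g⁻¹(6) = 32.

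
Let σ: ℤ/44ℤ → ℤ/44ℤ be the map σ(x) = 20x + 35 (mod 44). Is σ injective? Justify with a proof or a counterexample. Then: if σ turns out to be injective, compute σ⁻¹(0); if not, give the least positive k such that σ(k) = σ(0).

By definition, σ is injective if σ(u) = σ(v) implies u = v.
We have gcd(20, 44) = 4 > 1. Taking u = 0 and v = 11: σ(0) = 35 and σ(11) = 20·11 + 35 = 255 ≡ 35 (mod 44).
So σ(0) = σ(11) while 0 ≠ 11, therefore σ is not injective.
Since σ is not injective, we find the least positive k with σ(k) = σ(0): this means 20k ≡ 0 (mod 44), i.e. 44 ∣ 20k. Since gcd(20, 44) = 4, dividing through by 4 this holds exactly when 11 ∣ 5k, and as gcd(5, 11) = 1, exactly when 11 ∣ k.
The smallest positive such k is 11.

11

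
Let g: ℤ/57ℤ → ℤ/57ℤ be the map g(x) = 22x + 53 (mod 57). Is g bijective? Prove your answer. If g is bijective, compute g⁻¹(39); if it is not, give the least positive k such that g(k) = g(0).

If g(a) = g(b), then 22a ≡ 22b (mod 57). Because gcd(22, 57) = 1, we may cancel 22 to get a ≡ b (mod 57).
We now compute 22⁻¹ mod 57 explicitly. Euclid's algorithm: 57 = 2·22 + 13, 22 = 1·13 + 9, 13 = 1·9 + 4, 9 = 2·4 + 1; back-substituting gives 1 = 13·22 − 5·57, so 22⁻¹ ≡ 13 (mod 57).
For any y ∈ ℤ/57ℤ, x = 13(y − 53) mod 57 satisfies g(x) = 22·13(y − 53) + 53 ≡ y (since 22·13 ≡ 1 mod 57). So every y has a preimage.
Hence g is bijective.
Since g is bijective, we compute g⁻¹(39): solve 22x + 53 ≡ 39 (mod 57), i.e. 22x ≡ 43 (mod 57).
Multiplying by 22⁻¹ = 13 gives x ≡ 13·43 = 559 = 9·57 + 46 ≡ 46 (mod 57).
Check: g(46) = 22·46 + 53 = 1065 = 18·57 + 39 ≡ 39 (mod 57).

46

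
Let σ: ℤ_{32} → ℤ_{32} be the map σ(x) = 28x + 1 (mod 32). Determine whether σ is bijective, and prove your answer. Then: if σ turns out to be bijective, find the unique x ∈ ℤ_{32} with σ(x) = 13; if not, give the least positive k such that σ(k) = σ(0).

We have gcd(28, 32) = 4 > 1. Taking a = 0 and b = 8: σ(0) = 1 and σ(8) = 28·8 + 1 = 225 ≡ 1 (mod 32).
So σ(0) = σ(8) while 0 ≠ 8, so σ is not injective, hence not bijective.
Since σ is not bijective, we find the least positive k with σ(k) = σ(0): this means 28k ≡ 0 (mod 32), i.e. 32 ∣ 28k. Since gcd(28, 32) = 4, dividing through by 4 this holds exactly when 8 ∣ 7k, and as gcd(7, 8) = 1, exactly when 8 ∣ k.
The smallest positive such k is 8.

8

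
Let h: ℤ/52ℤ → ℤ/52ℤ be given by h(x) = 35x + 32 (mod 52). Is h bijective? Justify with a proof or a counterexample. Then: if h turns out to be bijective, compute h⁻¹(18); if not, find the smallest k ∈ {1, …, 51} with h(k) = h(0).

Suppose h(x_1) = h(x_2) in ℤ/52ℤ. Then 35x_1 + 32 ≡ 35x_2 + 32 (mod 52), so 35(x_1 − x_2) ≡ 0 (mod 52).
Since gcd(35, 52) = 1, 35 is invertible modulo 52, hence x_1 − x_2 ≡ 0 (mod 52), i.e. x_1 = x_2.
We now compute 35⁻¹ mod 52 explicitly. Euclid's algorithm: 52 = 1·35 + 17, 35 = 2·17 + 1; back-substituting gives 1 = 3·35 − 2·52, so 35⁻¹ ≡ 3 (mod 52).
For any y ∈ ℤ/52ℤ, x = 3(y − 32) mod 52 satisfies h(x) = 35·3(y − 32) + 32 ≡ y (since 35·3 ≡ 1 mod 52). So every y has a preimage.
Therefore h is bijective.
Since h is bijective, we compute h⁻¹(18): solve 35x + 32 ≡ 18 (mod 52), i.e. 35x ≡ 38 (mod 52).
Multiplying by 35⁻¹ = 3 gives x ≡ 3·38 = 114 = 2·52 + 10 ≡ 10 (mod 52).
Check: h(10) = 35·10 + 32 = 382 = 7·52 + 18 ≡ 18 (mod 52).

10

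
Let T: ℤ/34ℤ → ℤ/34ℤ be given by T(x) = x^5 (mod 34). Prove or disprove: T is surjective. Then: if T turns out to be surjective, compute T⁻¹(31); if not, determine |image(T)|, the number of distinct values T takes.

Computing x^5 mod 34 for each x (by repeated squaring, reducing mod 34 at every step), the values T(0), T(1), …, T(33) are: 0, 1, 32, 5, 4, 31, 24, 11, 26, 25, 6, 27, 20, 13, 12, 19, 16, 17, 18, 15, 22, 21, 14, 7, 28, 9, 8, 23, 10, 3, 30, 29, 2, 33.
Every element of ℤ/34ℤ appears exactly once in this list, so T is a bijection, and in particular surjective.
Since T is surjective, we read off the preimage of 31 from the same table: T(5) = 31, so T⁻¹(31) = 5.

5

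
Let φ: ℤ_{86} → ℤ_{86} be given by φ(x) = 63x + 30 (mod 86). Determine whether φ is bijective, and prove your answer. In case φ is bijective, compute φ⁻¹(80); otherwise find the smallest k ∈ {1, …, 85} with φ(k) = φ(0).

Suppose φ(s) = φ(t) in ℤ_{86}. Then 63s + 30 ≡ 63t + 30 (mod 86), so 63(s − t) ≡ 0 (mod 86).
Since gcd(63, 86) = 1, 63 is invertible modulo 86, therefore s − t ≡ 0 (mod 86), i.e. s = t.
We now compute 63⁻¹ mod 86 explicitly. Euclid's algorithm: 86 = 1·63 + 23, 63 = 2·23 + 17, 23 = 1·17 + 6, 17 = 2·6 + 5, 6 = 1·5 + 1; back-substituting gives 1 = 71·63 − 52·86, so 63⁻¹ ≡ 71 (mod 86).
For any y ∈ ℤ_{86}, x = 71(y − 30) mod 86 satisfies φ(x) = 63·71(y − 30) + 30 ≡ y (since 63·71 ≡ 1 mod 86). So every y has a preimage.
Therefore φ is bijective.
Since φ is bijective, we find φ⁻¹(80): we need 63x ≡ 80 − 30 ≡ 50 (mod 86). Using 63⁻¹ = 71: x ≡ 71·50 = 3550 = 41·86 + 24, so x = 24.
Check: φ(24) = 63·24 + 30 = 1542 = 17·86 + 80 ≡ 80 (mod 86).

24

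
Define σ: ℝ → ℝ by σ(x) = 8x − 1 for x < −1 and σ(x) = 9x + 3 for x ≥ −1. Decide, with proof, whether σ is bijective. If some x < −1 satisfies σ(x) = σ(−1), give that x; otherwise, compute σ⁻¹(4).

1/9

Both pieces are strictly increasing (slopes 8 and 9), so each is injective on its own interval.
The left piece maps (−∞, −1) onto (−∞, −9); the right piece maps [−1, ∞) onto [−6, ∞).
The images leave a gap (−9 has no preimage), so σ is not surjective, hence not bijective.
Because the two images are disjoint, no x < −1 has σ(x) = σ(−1), so we compute σ⁻¹(4): 4 lies in [−6, ∞), so solve 9x + 3 = 4: x = (4 − 3)/9 = 1/9.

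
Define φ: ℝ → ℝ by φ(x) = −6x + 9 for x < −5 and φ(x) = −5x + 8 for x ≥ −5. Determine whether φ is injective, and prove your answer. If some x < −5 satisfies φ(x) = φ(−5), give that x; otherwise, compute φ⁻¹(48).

-13/2

Both pieces are strictly decreasing (slopes −6 and −5), so each is injective on its own interval.
The left piece maps (−∞, −5) onto (39, ∞); the right piece maps [−5, ∞) onto (−∞, 33].
These images are disjoint, so no value is attained by both pieces. Hence φ is injective.
Because the two images are disjoint, no x < −5 has φ(x) = φ(−5), so we compute φ⁻¹(48): 48 lies in (39, ∞), so solve −6x + 9 = 48: x = (48 − 9)/(−6) = −13/2.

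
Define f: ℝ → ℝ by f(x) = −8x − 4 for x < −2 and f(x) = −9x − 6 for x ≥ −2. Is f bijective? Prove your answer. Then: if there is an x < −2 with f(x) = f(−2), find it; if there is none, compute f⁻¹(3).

-1

Both pieces are strictly decreasing (slopes −8 and −9), so each is injective on its own interval.
The left piece maps (−∞, −2) onto (12, ∞); the right piece maps [−2, ∞) onto (−∞, 12].
Since 12 = 12, the images partition ℝ: f is injective and surjective, hence bijective.
Because the two images are disjoint, no x < −2 has f(x) = f(−2), so we compute f⁻¹(3): 3 lies in (−∞, 12], so solve −9x − 6 = 3: x = (3 + 6)/(−9) = −1.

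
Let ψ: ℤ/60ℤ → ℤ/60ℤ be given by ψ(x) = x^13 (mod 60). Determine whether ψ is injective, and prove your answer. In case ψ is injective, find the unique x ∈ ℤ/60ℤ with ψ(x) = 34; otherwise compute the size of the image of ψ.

45

ψ(0) = 0^13 = 0.
ψ(30): Repeated squaring mod 60: 30^1 ≡ 30, 30^2 ≡ 30² = 900 ≡ 0, 30^4 ≡ 0² = 0, 30^8 ≡ 0² = 0. Since 13 = 8 + 4 + 1, 30^13 ≡ 0·0·30: 0·0 = 0, then 0·30 = 0. So 30^13 ≡ 0 (mod 60).
So ψ(0) = ψ(30) = 0 while 0 ≠ 30, hence ψ is not injective.
Since ψ is not injective, we determine |image(ψ)|. Computing x^13 mod 60 for each x (by repeated squaring, reducing mod 60 at every step), the values ψ(0), ψ(1), …, ψ(59) are: 0, 1, 32, 3, 4, 5, 36, 7, 8, 9, 40, 11, 12, 13, 44, 15, 16, 17, 48, 19, 20, 21, 52, 23, 24, 25, 56, 27, 28, 29, 0, 31, 32, 33, 4, 35, 36, 37, 8, 39, 40, 41, 12, 43, 44, 45, 16, 47, 48, 49, 20, 51, 52, 53, 24, 55, 56, 57, 28, 59.
The distinct values are {0, 1, 3, 4, 5, 7, 8, 9, 11, 12, 13, 15, 16, 17, 19, 20, 21, 23, 24, 25, 27, 28, 29, 31, 32, 33, 35, 36, 37, 39, 40, 41, 43, 44, 45, 47, 48, 49, 51, 52, 53, 55, 56, 57, 59}; there are 45 of them.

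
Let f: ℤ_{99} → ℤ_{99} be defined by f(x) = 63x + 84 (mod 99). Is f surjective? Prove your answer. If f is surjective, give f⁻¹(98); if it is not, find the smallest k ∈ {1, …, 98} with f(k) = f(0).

By definition, f is surjective if every y in the codomain equals f(x) for some x in the domain.
Since gcd(63, 99) = 9, we have 63x ≡ 0 (mod 9) for all x, so f(x) ≡ 3 (mod 9).
But 0 ≢ 3 (mod 9), so 0 ∈ ℤ_{99} has no preimage. So f is not surjective.
Since f is not surjective, we find the least positive k with f(k) = f(0): this means 63k ≡ 0 (mod 99), i.e. 99 ∣ 63k. Since gcd(63, 99) = 9, dividing through by 9 this holds exactly when 11 ∣ 7k, and as gcd(7, 11) = 1, exactly when 11 ∣ k.
The smallest positive such k is 11.

11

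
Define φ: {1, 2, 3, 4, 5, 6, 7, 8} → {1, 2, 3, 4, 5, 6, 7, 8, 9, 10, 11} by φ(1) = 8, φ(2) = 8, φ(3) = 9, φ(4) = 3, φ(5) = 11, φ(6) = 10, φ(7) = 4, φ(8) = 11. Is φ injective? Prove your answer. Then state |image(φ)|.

φ(1) = 8 = φ(2) with 1 ≠ 2, so φ is not injective.
The image of φ is {3, 4, 8, 9, 10, 11}, which has 6 elements.

6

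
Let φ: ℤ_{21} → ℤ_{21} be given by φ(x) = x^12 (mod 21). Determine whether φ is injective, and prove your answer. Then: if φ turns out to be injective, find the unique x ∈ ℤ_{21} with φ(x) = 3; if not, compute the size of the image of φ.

4

φ(1) = 1^12 = 1.
φ(2): Repeated squaring mod 21: 2^1 ≡ 2, 2^2 ≡ 2² = 4, 2^4 ≡ 4² = 16, 2^8 ≡ 16² = 256 ≡ 4. Since 12 = 8 + 4, 2^12 ≡ 4·16: 4·16 = 64 ≡ 1. So 2^12 ≡ 1 (mod 21).
So φ(1) = φ(2) = 1 while 1 ≠ 2, so φ is not injective.
Since φ is not injective, we determine |image(φ)|. Computing x^12 mod 21 for each x (by repeated squaring, reducing mod 21 at every step), the values φ(0), φ(1), …, φ(20) are: 0, 1, 1, 15, 1, 1, 15, 7, 1, 15, 1, 1, 15, 1, 7, 15, 1, 1, 15, 1, 1.
The distinct values are {0, 1, 7, 15}; there are 4 of them.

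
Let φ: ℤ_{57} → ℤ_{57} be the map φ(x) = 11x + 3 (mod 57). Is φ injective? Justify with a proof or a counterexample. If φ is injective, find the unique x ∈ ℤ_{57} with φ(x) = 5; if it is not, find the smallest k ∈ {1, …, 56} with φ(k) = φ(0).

52

If φ(a) = φ(b), then 11a ≡ 11b (mod 57). Because gcd(11, 57) = 1, we may cancel 11 to get a ≡ b (mod 57).
So φ is injective.
We now compute 11⁻¹ mod 57 explicitly. Euclid's algorithm: 57 = 5·11 + 2, 11 = 5·2 + 1; back-substituting gives 1 = 26·11 − 5·57, so 11⁻¹ ≡ 26 (mod 57).
Since φ is injective, we find φ⁻¹(5): we need 11x ≡ 5 − 3 ≡ 2 (mod 57). Using 11⁻¹ = 26: x ≡ 26·2 = 52, so x = 52.
Check: φ(52) = 11·52 + 3 = 575 = 10·57 + 5 ≡ 5 (mod 57).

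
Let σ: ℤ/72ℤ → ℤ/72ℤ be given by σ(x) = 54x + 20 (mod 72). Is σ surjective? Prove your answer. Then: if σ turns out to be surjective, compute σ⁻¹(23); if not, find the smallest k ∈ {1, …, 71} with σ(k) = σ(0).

By definition, σ is surjective if every y in the codomain equals σ(x) for some x in the domain.
Since gcd(54, 72) = 18, we have 54x ≡ 0 (mod 18) for all x, so σ(x) ≡ 2 (mod 18).
But 0 ≢ 2 (mod 18), so 0 ∈ ℤ/72ℤ has no preimage. Hence σ is not surjective.
Since σ is not surjective, we find the least positive k with σ(k) = σ(0): this means 54k ≡ 0 (mod 72), i.e. 72 ∣ 54k. Since gcd(54, 72) = 18, dividing through by 18 this holds exactly when 4 ∣ 3k, and as gcd(3, 4) = 1, exactly when 4 ∣ k.
The smallest positive such k is 4.

4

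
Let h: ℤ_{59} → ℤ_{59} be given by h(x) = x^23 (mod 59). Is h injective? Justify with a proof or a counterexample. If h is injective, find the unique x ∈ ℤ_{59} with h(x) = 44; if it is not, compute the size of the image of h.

Since 59 is prime, the nonzero elements of ℤ_{59} form a cyclic group of order 58.
As gcd(23, 58) = 1, raising to the 23rd power is a bijection on this group: if u^23 ≡ v^23 then (uv^{−1})^23 = 1, and the only element of order dividing gcd(23, 58) = 1 is 1, so u = v.
With h(0) = 0 this makes h injective on all of ℤ_{59}, hence bijective (finite equal-size domain and codomain). In particular h is injective.
Since h is injective, we find the preimage of 44. The inverse of x ↦ x^23 on (ℤ_{59})^× is x ↦ x^53, because 23·53 = 1219 = 21·58 + 1 ≡ 1 (mod 58) and x^{58} = 1 for x ≠ 0 (Fermat). So h⁻¹(44) = 44^53 mod 59.
Repeated squaring mod 59: 44^1 ≡ 44, 44^2 ≡ 44² = 1936 ≡ 48, 44^4 ≡ 48² = 2304 ≡ 3, 44^8 ≡ 3² = 9, 44^16 ≡ 9² = 81 ≡ 22, 44^32 ≡ 22² = 484 ≡ 12. Since 53 = 32 + 16 + 4 + 1, 44^53 ≡ 12·22·3·44: 12·22 = 264 ≡ 28, then 28·3 = 84 ≡ 25, then 25·44 = 1100 ≡ 38. So 44^53 ≡ 38 (mod 59).
Hence h⁻¹(44) = 38.

38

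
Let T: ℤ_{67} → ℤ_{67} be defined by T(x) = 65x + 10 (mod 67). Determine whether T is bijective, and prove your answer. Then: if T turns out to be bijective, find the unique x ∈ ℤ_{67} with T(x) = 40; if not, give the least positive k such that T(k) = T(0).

52

If T(u) = T(v), then 65u ≡ 65v (mod 67). Because gcd(65, 67) = 1, we may cancel 65 to get u ≡ v (mod 67).
We now compute 65⁻¹ mod 67 explicitly. Euclid's algorithm: 67 = 1·65 + 2, 65 = 32·2 + 1; back-substituting gives 1 = 33·65 − 32·67, so 65⁻¹ ≡ 33 (mod 67).
Then y ↦ 33(y − 10) is a two-sided inverse to T, so every y ∈ ℤ_{67} has a preimage.
Thus T is bijective.
Since T is bijective, we compute T⁻¹(40): solve 65x + 10 ≡ 40 (mod 67), i.e. 65x ≡ 30 (mod 67).
Multiplying by 65⁻¹ = 33 gives x ≡ 33·30 = 990 = 14·67 + 52 ≡ 52 (mod 67).
Check: T(52) = 65·52 + 10 = 3390 = 50·67 + 40 ≡ 40 (mod 67).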